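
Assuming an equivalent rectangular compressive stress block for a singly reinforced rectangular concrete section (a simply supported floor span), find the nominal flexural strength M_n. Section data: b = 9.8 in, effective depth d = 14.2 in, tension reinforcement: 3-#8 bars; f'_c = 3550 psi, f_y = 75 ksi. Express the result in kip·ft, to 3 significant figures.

M_n ≈ 166 kip·ft

A_s = 3 × 0.79 = 2.37 in².
T = A_s f_y = 2.37 × 75 = 177.75 kips.
a = T/(0.85 f'_c b) = 177.75/(0.85 × 3.55 × 9.8) = 6.011 in.
M_n = T(d − a/2) = 177.75 × (14.2 − 3.0055) = 1989.8 kip·in = 1989.8/12 = 165.82 kip·ft.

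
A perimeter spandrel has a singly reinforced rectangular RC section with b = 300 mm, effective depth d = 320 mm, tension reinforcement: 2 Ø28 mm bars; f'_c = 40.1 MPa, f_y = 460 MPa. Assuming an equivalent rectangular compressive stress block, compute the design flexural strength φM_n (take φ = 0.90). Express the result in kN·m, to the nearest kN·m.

φM_n ≈ 149 kN·m

A_s = 2 × 616 = 1232 mm².
T = A_s f_y = 1232 × 460 = 566720 N = 566.72 kN.
From C = T: a = T/(0.85 f'_c b) = 566720/(0.85 × 40.1 × 300) = 55.42 mm.
M_n = T(d − a/2) = 566.72 kN × (320 − 27.71) mm = 165.65 kN·m.
φM_n = 0.90 × 165.65 = 149.09 kN·m.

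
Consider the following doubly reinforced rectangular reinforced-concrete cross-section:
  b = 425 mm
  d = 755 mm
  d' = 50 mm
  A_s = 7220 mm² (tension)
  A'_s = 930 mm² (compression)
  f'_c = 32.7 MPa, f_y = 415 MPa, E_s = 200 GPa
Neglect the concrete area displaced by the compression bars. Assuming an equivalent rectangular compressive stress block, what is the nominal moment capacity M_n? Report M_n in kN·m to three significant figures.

M_n ≈ 1950 kN·m

Assume both tension and compression steel yield.
Net tension couple steel: A_s − A'_s = 6290 mm².
a = (A_s − A'_s) f_y / (0.85 f'_c b) = 2610350/(0.85 × 32.7 × 425) = 220.97 mm.
c = a/β₁ = 220.97/0.816 = 270.80 mm; ε'_s = 0.003(c − d')/c = 0.0024 ≥ f_y/E_s = 0.0021, so compression steel does yield.
M_n = (A_s − A'_s) f_y (d − a/2) + A'_s f_y (d − d') = [2610350 × (755 − 110.485) + 385950 × (755 − 50)] × 10⁻⁶ = 1682.41 + 272.09 = 1954.50 kN·m.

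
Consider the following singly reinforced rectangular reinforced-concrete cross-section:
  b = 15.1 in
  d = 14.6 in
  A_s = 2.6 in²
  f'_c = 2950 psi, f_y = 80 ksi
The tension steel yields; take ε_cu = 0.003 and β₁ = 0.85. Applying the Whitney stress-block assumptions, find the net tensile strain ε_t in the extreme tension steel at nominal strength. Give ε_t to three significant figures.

ε_t ≈ 0.00378

a = A_s f_y/(0.85 f'_c b) = 5.493 in.
β₁ = 0.85, so c = a/β₁ = 5.493/0.85 = 6.462 in.
From the linear strain diagram with ε_cu = 0.003: ε_t = 0.003 (d − c)/c = 0.003 × (14.6 − 6.462)/6.462 = 0.00378.
ε_t < 0.004 — the section is over-reinforced for flexure under ACI limits.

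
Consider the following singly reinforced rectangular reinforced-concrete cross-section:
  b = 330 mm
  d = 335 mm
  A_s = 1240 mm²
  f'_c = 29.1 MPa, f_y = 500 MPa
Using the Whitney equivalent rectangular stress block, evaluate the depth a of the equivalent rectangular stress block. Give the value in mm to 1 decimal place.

a ≈ 76.0 mm

T = A_s f_y = 1240 × 500 = 620000 N = 620 kN.
Setting C = 0.85 f'_c a b equal to T: a = 620000/(0.85 × 29.1 × 330) = 76.0 mm.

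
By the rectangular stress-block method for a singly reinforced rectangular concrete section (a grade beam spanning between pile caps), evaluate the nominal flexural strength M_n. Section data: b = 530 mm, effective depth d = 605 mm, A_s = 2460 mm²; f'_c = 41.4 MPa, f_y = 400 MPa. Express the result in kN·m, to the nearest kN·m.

M_n ≈ 569 kN·m

T = A_s f_y = 2460 × 400 = 984000 N = 984 kN.
From C = T: a = T/(0.85 f'_c b) = 984000/(0.85 × 41.4 × 530) = 52.76 mm.
M_n = T(d − a/2) = 984 kN × (605 − 26.38) mm = 569.36 kN·m.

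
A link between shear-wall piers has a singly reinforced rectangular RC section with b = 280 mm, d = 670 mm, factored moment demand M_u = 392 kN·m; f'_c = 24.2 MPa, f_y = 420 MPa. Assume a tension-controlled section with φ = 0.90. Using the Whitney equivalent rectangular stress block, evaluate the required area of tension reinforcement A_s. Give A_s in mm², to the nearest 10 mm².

M_n = M_u/φ = 392/0.90 = 435.556 kN·m.
With M_n = 0.85 f'_c a b (d − a/2), solve the quadratic for a:
a = d − √(d² − 2M_n/(0.85 f'_c b)) = 670 − √(670² − 2 × 435.556×10⁶/(0.85 × 24.2 × 280)) = 124.42 mm.
A_s = 0.85 f'_c a b / f_y = 0.85 × 24.2 × 124.42 × 280 / 420 = 1706.2 mm².

A_s ≈ 1710 mm²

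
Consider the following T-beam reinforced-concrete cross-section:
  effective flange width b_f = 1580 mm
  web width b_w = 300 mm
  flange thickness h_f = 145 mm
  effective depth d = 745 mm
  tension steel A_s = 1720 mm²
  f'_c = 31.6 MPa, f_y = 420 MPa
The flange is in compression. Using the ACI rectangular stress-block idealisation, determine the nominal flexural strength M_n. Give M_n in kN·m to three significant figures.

Tension: T = A_s f_y = 1720 × 420 = 722400 N.
Try a within the flange: a = T/(0.85 f'_c b_f) = 722400/(0.85 × 31.6 × 1580) = 17.02 mm.
Since a = 17.02 ≤ h_f = 145 mm, the stress block lies entirely in the flange; analyse as a rectangular beam of width b_f.
M_n = T(d − a/2) = 722400 × (745 − 8.51) = 532.04 × 10⁶ N·mm.
M_n = 532.04 kN·m.

M_n ≈ 532 kN·m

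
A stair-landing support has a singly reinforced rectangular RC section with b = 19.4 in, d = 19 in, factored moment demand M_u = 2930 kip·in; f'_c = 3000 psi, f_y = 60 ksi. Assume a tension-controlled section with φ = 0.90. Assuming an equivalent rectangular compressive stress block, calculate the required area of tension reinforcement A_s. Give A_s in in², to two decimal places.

M_n = M_u/φ = 2930/0.90 = 3255.56 kip·in.
From M_n = 0.85 f'_c a b (d − a/2):
a = d − √(d² − 2M_n/(0.85 f'_c b)) = 19 − √(19² − 2 × 3255.56/(0.85 × 3 × 19.4)) = 3.855 in.
A_s = 0.85 f'_c a b / f_y = 0.85 × 3 × 3.855 × 19.4 / 60 = 3.178 in².

A_s ≈ 3.18 in²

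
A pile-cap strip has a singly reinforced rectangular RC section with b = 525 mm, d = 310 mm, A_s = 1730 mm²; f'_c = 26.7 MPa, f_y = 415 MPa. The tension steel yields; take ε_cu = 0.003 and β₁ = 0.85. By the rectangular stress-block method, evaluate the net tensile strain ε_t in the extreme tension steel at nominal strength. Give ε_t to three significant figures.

ε_t ≈ 0.0101

a = A_s f_y/(0.85 f'_c b) = 60.26 mm.
β₁ = 0.85, so c = a/β₁ = 60.26/0.85 = 70.89 mm.
From the linear strain diagram with ε_cu = 0.003: ε_t = 0.003 (d − c)/c = 0.003 × (310 − 70.89)/70.89 = 0.0101.
Since ε_t ≥ 0.005, the section is tension-controlled.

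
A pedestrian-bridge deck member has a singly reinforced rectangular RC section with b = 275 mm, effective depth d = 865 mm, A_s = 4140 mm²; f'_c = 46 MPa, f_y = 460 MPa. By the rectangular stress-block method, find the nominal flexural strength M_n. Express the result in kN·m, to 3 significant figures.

M_n ≈ 1480 kN·m

T = A_s f_y = 4140 × 460 = 1904400 N = 1904.4 kN.
From C = T: a = T/(0.85 f'_c b) = 1904400/(0.85 × 46 × 275) = 177.11 mm.
M_n = T(d − a/2) = 1904.4 kN × (865 − 88.555) mm = 1478.66 kN·m.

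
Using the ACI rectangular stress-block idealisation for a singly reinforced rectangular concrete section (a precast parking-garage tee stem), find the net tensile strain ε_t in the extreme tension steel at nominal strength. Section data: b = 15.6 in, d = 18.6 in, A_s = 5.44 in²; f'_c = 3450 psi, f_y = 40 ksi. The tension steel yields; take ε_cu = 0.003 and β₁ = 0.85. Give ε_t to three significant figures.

ε_t ≈ 0.00697

a = A_s f_y/(0.85 f'_c b) = 4.757 in.
β₁ = 0.85, so c = a/β₁ = 4.757/0.85 = 5.596 in.
From the linear strain diagram with ε_cu = 0.003: ε_t = 0.003 (d − c)/c = 0.003 × (18.6 − 5.596)/5.596 = 0.00697.
Since ε_t ≥ 0.005, the section is tension-controlled.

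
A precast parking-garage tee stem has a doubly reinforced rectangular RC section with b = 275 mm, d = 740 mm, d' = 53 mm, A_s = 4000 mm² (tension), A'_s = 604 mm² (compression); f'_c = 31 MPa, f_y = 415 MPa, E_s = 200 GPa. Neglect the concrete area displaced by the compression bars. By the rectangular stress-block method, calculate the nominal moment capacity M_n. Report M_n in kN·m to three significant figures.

M_n ≈ 1080 kN·m

Assume both tension and compression steel yield.
Net tension couple steel: A_s − A'_s = 3396 mm².
a = (A_s − A'_s) f_y / (0.85 f'_c b) = 1409340/(0.85 × 31 × 275) = 194.49 mm.
c = a/β₁ = 194.49/0.829 = 234.61 mm; ε'_s = 0.003(c − d')/c = 0.0023 ≥ f_y/E_s = 0.0021, so compression steel does yield.
M_n = (A_s − A'_s) f_y (d − a/2) + A'_s f_y (d − d') = [1409340 × (740 − 97.245) + 250660 × (740 − 53)] × 10⁻⁶ = 905.86 + 172.20 = 1078.06 kN·m.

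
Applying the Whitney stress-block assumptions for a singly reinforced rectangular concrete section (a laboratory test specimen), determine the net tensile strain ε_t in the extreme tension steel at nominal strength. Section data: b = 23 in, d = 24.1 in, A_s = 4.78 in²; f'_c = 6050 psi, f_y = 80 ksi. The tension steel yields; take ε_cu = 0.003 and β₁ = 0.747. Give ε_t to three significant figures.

ε_t ≈ 0.0137

a = A_s f_y/(0.85 f'_c b) = 3.233 in.
β₁ = 0.747, so c = a/β₁ = 3.233/0.747 = 4.328 in.
From the linear strain diagram with ε_cu = 0.003: ε_t = 0.003 (d − c)/c = 0.003 × (24.1 − 4.328)/4.328 = 0.0137.
Since ε_t ≥ 0.005, the section is tension-controlled.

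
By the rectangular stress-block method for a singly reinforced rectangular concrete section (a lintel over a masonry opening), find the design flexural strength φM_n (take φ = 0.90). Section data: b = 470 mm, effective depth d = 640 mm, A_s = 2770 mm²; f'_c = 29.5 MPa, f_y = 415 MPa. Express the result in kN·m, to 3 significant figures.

T = A_s f_y = 2770 × 415 = 1149550 N = 1149.55 kN.
From C = T: a = T/(0.85 f'_c b) = 1149550/(0.85 × 29.5 × 470) = 97.54 mm.
M_n = T(d − a/2) = 1149.55 kN × (640 − 48.77) mm = 679.65 kN·m.
φM_n = 0.90 × 679.65 = 611.69 kN·m.

φM_n ≈ 612 kN·m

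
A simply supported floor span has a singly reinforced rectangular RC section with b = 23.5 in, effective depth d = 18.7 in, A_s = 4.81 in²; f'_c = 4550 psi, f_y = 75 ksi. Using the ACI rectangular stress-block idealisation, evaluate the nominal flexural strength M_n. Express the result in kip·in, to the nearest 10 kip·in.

T = A_s f_y = 4.81 × 75 = 360.75 kips.
a = T/(0.85 f'_c b) = 360.75/(0.85 × 4.55 × 23.5) = 3.969 in.
M_n = T(d − a/2) = 360.75 × (18.7 − 1.9845) = 6030.1 kip·in.

M_n ≈ 6030 kip·in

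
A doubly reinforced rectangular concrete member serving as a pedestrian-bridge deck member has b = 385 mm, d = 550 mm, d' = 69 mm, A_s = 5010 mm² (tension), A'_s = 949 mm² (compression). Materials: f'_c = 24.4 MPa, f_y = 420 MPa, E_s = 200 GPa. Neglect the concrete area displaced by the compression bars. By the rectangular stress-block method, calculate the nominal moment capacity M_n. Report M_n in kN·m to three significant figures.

Assume both tension and compression steel yield.
Net tension couple steel: A_s − A'_s = 4061 mm².
a = (A_s − A'_s) f_y / (0.85 f'_c b) = 1705620/(0.85 × 24.4 × 385) = 213.61 mm.
c = a/β₁ = 213.61/0.85 = 251.31 mm; ε'_s = 0.003(c − d')/c = 0.0022 ≥ f_y/E_s = 0.0021, so compression steel does yield.
M_n = (A_s − A'_s) f_y (d − a/2) + A'_s f_y (d − d') = [1705620 × (550 − 106.805) + 398580 × (550 − 69)] × 10⁻⁶ = 755.92 + 191.72 = 947.64 kN·m.

M_n ≈ 948 kN·m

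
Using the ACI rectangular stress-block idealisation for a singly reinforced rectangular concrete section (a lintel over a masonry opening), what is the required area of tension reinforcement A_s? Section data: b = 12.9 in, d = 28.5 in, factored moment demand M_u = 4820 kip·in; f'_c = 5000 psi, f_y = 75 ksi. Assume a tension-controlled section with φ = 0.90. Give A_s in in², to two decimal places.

A_s ≈ 2.68 in²

M_n = M_u/φ = 4820/0.90 = 5355.56 kip·in.
From M_n = 0.85 f'_c a b (d − a/2):
a = d − √(d² − 2M_n/(0.85 f'_c b)) = 28.5 − √(28.5² − 2 × 5355.56/(0.85 × 5 × 12.9)) = 3.663 in.
A_s = 0.85 f'_c a b / f_y = 0.85 × 5 × 3.663 × 12.9 / 75 = 2.678 in².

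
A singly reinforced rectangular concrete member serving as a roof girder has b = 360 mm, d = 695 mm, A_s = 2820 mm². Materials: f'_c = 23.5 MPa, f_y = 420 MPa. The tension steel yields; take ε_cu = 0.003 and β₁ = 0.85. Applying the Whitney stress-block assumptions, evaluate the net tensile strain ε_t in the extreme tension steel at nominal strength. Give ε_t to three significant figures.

a = A_s f_y/(0.85 f'_c b) = 164.71 mm.
β₁ = 0.85, so c = a/β₁ = 164.71/0.85 = 193.78 mm.
From the linear strain diagram with ε_cu = 0.003: ε_t = 0.003 (d − c)/c = 0.003 × (695 − 193.78)/193.78 = 0.00776.
Since ε_t ≥ 0.005, the section is tension-controlled.

ε_t ≈ 0.00776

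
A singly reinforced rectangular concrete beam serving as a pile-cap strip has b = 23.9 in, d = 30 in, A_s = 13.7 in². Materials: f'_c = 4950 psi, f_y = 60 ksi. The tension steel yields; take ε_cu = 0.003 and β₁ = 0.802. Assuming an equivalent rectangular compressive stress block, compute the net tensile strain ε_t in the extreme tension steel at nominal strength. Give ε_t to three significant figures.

a = A_s f_y/(0.85 f'_c b) = 8.174 in.
β₁ = 0.802, so c = a/β₁ = 8.174/0.802 = 10.192 in.
From the linear strain diagram with ε_cu = 0.003: ε_t = 0.003 (d − c)/c = 0.003 × (30 − 10.192)/10.192 = 0.00583.
Since ε_t ≥ 0.005, the section is tension-controlled.

ε_t ≈ 0.00583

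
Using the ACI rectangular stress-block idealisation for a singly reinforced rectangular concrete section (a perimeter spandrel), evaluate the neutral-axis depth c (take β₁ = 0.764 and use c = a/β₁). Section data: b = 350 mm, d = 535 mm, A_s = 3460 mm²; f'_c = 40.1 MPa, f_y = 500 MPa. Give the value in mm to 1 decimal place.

T = A_s f_y = 3460 × 500 = 1730000 N = 1730 kN.
Setting C = 0.85 f'_c a b equal to T: a = 1730000/(0.85 × 40.1 × 350) = 145.016 mm.
With β₁ = 0.764, c = a/β₁ = 145.016/0.764 = 189.8 mm.

c ≈ 189.8 mm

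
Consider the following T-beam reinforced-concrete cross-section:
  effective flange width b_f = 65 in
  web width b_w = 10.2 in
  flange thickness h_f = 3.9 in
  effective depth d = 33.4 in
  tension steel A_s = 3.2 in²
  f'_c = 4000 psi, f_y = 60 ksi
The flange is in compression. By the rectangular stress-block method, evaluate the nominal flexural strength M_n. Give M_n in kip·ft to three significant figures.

M_n ≈ 527 kip·ft

Tension: T = A_s f_y = 3.2 × 60 = 192 kips.
Try a within the flange: a = T/(0.85 f'_c b_f) = 192/(0.85 × 4 × 65) = 0.869 in.
Since a = 0.869 ≤ h_f = 3.9 in, the stress block lies entirely in the flange; analyse as a rectangular beam of width b_f.
M_n = T(d − a/2) = 192 × (33.4 − 0.4345) = 6329.4 kip·in.
M_n = 6329.4/12 = 527.45 kip·ft.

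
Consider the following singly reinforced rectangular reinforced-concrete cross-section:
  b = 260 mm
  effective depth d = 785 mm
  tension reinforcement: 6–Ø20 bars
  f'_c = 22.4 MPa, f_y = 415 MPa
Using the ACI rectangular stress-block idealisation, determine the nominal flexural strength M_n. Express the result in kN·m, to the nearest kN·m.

M_n ≈ 552 kN·m

A_s = 6 × 314 = 1884 mm².
T = A_s f_y = 1884 × 415 = 781860 N = 781.86 kN.
From C = T: a = T/(0.85 f'_c b) = 781860/(0.85 × 22.4 × 260) = 157.94 mm.
M_n = T(d − a/2) = 781.86 kN × (785 − 78.97) mm = 552.02 kN·m.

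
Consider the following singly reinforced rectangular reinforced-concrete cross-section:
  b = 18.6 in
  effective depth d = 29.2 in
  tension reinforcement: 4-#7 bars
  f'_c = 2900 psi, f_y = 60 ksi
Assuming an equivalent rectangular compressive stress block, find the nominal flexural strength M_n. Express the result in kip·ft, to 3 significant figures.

M_n ≈ 332 kip·ft

A_s = 4 × 0.6 = 2.4 in².
T = A_s f_y = 2.4 × 60 = 144 kips.
a = T/(0.85 f'_c b) = 144/(0.85 × 2.9 × 18.6) = 3.141 in.
M_n = T(d − a/2) = 144 × (29.2 − 1.5705) = 3978.6 kip·in = 3978.6/12 = 331.55 kip·ft.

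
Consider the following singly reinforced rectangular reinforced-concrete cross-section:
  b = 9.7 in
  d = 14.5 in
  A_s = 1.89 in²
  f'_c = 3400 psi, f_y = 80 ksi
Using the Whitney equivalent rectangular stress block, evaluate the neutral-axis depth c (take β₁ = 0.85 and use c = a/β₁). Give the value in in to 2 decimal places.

c ≈ 6.35 in

T = A_s f_y = 1.89 × 80 = 151.2 kips.
a = T/(0.85 f'_c b) = 151.2/(0.85 × 3.4 × 9.7) = 5.3936 in.
With β₁ = 0.85, c = a/β₁ = 5.3936/0.85 = 6.35 in.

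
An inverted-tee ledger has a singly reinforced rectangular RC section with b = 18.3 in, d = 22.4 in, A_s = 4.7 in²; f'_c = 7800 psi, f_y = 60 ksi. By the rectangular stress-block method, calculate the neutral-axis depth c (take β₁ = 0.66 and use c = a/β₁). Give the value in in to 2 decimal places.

T = A_s f_y = 4.7 × 60 = 282 kips.
a = T/(0.85 f'_c b) = 282/(0.85 × 7.8 × 18.3) = 2.3243 in.
With β₁ = 0.66, c = a/β₁ = 2.3243/0.66 = 3.52 in.

c ≈ 3.52 in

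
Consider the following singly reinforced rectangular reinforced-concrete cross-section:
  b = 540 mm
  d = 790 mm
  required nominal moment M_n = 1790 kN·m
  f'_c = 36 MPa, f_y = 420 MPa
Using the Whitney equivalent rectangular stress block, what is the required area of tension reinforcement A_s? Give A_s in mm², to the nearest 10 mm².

A_s ≈ 5970 mm²

With M_n = 0.85 f'_c a b (d − a/2), solve the quadratic for a:
a = d − √(d² − 2M_n/(0.85 f'_c b)) = 790 − √(790² − 2 × 1790×10⁶/(0.85 × 36 × 540)) = 151.69 mm.
A_s = 0.85 f'_c a b / f_y = 0.85 × 36 × 151.69 × 540 / 420 = 5967.9 mm².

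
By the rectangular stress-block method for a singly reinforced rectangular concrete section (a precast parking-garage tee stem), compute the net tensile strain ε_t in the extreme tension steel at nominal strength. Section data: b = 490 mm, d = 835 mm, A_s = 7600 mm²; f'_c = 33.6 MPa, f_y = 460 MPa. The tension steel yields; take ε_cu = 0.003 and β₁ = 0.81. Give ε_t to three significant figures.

ε_t ≈ 0.00512

a = A_s f_y/(0.85 f'_c b) = 249.81 mm.
β₁ = 0.81, so c = a/β₁ = 249.81/0.81 = 308.41 mm.
From the linear strain diagram with ε_cu = 0.003: ε_t = 0.003 (d − c)/c = 0.003 × (835 − 308.41)/308.41 = 0.00512.
Since ε_t ≥ 0.005, the section is tension-controlled.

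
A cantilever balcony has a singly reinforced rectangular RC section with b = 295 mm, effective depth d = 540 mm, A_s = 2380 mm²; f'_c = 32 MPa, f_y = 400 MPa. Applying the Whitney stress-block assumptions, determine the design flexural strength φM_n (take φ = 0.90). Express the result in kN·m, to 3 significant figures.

T = A_s f_y = 2380 × 400 = 952000 N = 952 kN.
From C = T: a = T/(0.85 f'_c b) = 952000/(0.85 × 32 × 295) = 118.64 mm.
M_n = T(d − a/2) = 952 kN × (540 − 59.32) mm = 457.61 kN·m.
φM_n = 0.90 × 457.61 = 411.85 kN·m.

φM_n ≈ 412 kN·m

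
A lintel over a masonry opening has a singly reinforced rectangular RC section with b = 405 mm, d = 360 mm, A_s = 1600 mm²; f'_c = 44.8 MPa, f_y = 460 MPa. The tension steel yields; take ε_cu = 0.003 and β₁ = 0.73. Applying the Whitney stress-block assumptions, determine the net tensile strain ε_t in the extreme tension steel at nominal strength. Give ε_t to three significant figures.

a = A_s f_y/(0.85 f'_c b) = 47.72 mm.
β₁ = 0.73, so c = a/β₁ = 47.72/0.73 = 65.37 mm.
From the linear strain diagram with ε_cu = 0.003: ε_t = 0.003 (d − c)/c = 0.003 × (360 − 65.37)/65.37 = 0.0135.
Since ε_t ≥ 0.005, the section is tension-controlled.

ε_t ≈ 0.0135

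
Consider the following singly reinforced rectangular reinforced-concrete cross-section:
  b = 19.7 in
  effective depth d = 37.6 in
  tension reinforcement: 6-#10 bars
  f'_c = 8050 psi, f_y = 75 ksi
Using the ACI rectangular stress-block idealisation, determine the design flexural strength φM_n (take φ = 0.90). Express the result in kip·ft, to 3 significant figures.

A_s = 6 × 1.27 = 7.62 in².
T = A_s f_y = 7.62 × 75 = 571.5 kips.
a = T/(0.85 f'_c b) = 571.5/(0.85 × 8.05 × 19.7) = 4.240 in.
M_n = T(d − a/2) = 571.5 × (37.6 − 2.12) = 20276.8 kip·in = 20276.8/12 = 1689.73 kip·ft.
φM_n = 0.90 × 1689.73 = 1520.76 kip·ft.

φM_n ≈ 1520 kip·ft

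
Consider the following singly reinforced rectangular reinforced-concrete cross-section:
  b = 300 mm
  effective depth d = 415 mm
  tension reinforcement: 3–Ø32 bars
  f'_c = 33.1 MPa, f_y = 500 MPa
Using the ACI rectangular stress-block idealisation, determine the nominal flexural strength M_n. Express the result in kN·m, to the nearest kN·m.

A_s = 3 × 804 = 2412 mm².
T = A_s f_y = 2412 × 500 = 1206000 N = 1206 kN.
From C = T: a = T/(0.85 f'_c b) = 1206000/(0.85 × 33.1 × 300) = 142.88 mm.
M_n = T(d − a/2) = 1206 kN × (415 − 71.44) mm = 414.33 kN·m.

M_n ≈ 414 kN·m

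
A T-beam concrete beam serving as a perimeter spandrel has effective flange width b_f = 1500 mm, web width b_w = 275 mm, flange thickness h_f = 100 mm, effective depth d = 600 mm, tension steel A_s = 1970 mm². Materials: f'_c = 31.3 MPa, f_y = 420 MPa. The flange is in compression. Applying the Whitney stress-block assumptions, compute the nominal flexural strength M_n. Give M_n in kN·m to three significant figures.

Tension: T = A_s f_y = 1970 × 420 = 827400 N.
Try a within the flange: a = T/(0.85 f'_c b_f) = 827400/(0.85 × 31.3 × 1500) = 20.73 mm.
Since a = 20.73 ≤ h_f = 100 mm, the stress block lies entirely in the flange; analyse as a rectangular beam of width b_f.
M_n = T(d − a/2) = 827400 × (600 − 10.365) = 487.86 × 10⁶ N·mm.
M_n = 487.86 kN·m.

M_n ≈ 488 kN·m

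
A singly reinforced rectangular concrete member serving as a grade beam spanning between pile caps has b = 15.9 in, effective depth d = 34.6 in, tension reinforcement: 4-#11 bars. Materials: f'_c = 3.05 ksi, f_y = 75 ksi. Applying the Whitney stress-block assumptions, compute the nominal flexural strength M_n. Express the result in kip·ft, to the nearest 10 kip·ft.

M_n ≈ 1130 kip·ft

A_s = 4 × 1.56 = 6.24 in².
T = A_s f_y = 6.24 × 75 = 468 kips.
a = T/(0.85 f'_c b) = 468/(0.85 × 3.05 × 15.9) = 11.354 in.
M_n = T(d − a/2) = 468 × (34.6 − 5.677) = 13536.0 kip·in = 13536.0/12 = 1128.00 kip·ft.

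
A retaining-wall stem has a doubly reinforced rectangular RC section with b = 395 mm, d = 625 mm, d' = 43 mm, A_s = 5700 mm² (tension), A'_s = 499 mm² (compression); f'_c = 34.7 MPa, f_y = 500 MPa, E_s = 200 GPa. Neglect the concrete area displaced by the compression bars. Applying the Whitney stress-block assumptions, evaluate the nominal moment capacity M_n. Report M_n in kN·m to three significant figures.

M_n ≈ 1480 kN·m

Assume both tension and compression steel yield.
Net tension couple steel: A_s − A'_s = 5201 mm².
a = (A_s − A'_s) f_y / (0.85 f'_c b) = 2600500/(0.85 × 34.7 × 395) = 223.21 mm.
c = a/β₁ = 223.21/0.802 = 278.32 mm; ε'_s = 0.003(c − d')/c = 0.0025 ≥ f_y/E_s = 0.0025, so compression steel does yield.
M_n = (A_s − A'_s) f_y (d − a/2) + A'_s f_y (d − d') = [2600500 × (625 − 111.605) + 249500 × (625 − 43)] × 10⁻⁶ = 1335.08 + 145.21 = 1480.29 kN·m.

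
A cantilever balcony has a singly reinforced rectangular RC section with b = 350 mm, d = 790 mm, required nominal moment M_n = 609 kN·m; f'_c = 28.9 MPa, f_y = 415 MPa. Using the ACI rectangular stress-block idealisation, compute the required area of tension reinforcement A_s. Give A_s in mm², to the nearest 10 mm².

A_s ≈ 1980 mm²

With M_n = 0.85 f'_c a b (d − a/2), solve the quadratic for a:
a = d − √(d² − 2M_n/(0.85 f'_c b)) = 790 − √(790² − 2 × 609×10⁶/(0.85 × 28.9 × 350)) = 95.42 mm.
A_s = 0.85 f'_c a b / f_y = 0.85 × 28.9 × 95.42 × 350 / 415 = 1976.9 mm².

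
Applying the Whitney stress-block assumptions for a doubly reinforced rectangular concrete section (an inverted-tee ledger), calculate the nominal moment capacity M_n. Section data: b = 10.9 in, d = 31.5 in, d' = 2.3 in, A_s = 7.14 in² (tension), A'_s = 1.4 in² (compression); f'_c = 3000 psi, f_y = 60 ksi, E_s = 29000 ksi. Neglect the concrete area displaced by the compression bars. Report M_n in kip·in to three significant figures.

M_n ≈ 11200 kip·in

Assume both steels yield.
a = (A_s − A'_s) f_y/(0.85 f'_c b) = (7.14 − 1.4) × 60/(0.85 × 3 × 10.9) = 12.391 in.
c = a/β₁ = 12.391/0.85 = 14.578 in; ε'_s = 0.003(c − d')/c = 0.0025 ≥ ε_y = 0.0021, so the compression steel yields.
M_n = (A_s − A'_s) f_y (d − a/2) + A'_s f_y (d − d') = 344.4 × (31.5 − 6.1955) + 84 × (31.5 − 2.3) = 8714.9 + 2452.8 = 11167.7 kip·in.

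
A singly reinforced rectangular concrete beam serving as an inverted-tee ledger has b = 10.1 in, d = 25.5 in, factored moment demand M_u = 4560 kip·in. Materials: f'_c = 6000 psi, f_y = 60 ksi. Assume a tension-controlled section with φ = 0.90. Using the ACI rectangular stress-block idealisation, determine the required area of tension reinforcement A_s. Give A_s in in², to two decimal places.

A_s ≈ 3.61 in²

M_n = M_u/φ = 4560/0.90 = 5066.67 kip·in.
From M_n = 0.85 f'_c a b (d − a/2):
a = d − √(d² − 2M_n/(0.85 f'_c b)) = 25.5 − √(25.5² − 2 × 5066.67/(0.85 × 6 × 10.1)) = 4.204 in.
A_s = 0.85 f'_c a b / f_y = 0.85 × 6 × 4.204 × 10.1 / 60 = 3.609 in².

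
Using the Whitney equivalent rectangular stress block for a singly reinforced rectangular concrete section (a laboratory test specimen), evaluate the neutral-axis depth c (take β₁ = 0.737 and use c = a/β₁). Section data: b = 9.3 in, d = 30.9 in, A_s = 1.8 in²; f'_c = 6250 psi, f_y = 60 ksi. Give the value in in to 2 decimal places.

c ≈ 2.97 in

T = A_s f_y = 1.8 × 60 = 108 kips.
a = T/(0.85 f'_c b) = 108/(0.85 × 6.25 × 9.3) = 2.1860 in.
With β₁ = 0.737, c = a/β₁ = 2.1860/0.737 = 2.97 in.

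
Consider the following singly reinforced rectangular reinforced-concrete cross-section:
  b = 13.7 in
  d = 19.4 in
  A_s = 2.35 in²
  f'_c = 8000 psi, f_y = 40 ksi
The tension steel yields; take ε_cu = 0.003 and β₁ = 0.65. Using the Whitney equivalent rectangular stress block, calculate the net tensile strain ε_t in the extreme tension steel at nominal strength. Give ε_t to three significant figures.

ε_t ≈ 0.0345

a = A_s f_y/(0.85 f'_c b) = 1.009 in.
β₁ = 0.65, so c = a/β₁ = 1.009/0.65 = 1.552 in.
From the linear strain diagram with ε_cu = 0.003: ε_t = 0.003 (d − c)/c = 0.003 × (19.4 − 1.552)/1.552 = 0.0345.
Since ε_t ≥ 0.005, the section is tension-controlled.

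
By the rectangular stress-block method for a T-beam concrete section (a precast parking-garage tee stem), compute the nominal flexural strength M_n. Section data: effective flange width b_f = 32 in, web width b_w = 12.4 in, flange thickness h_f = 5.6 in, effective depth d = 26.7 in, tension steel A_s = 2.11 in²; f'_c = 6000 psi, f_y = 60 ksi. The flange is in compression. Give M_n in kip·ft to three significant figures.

Tension: T = A_s f_y = 2.11 × 60 = 126.6 kips.
Try a within the flange: a = T/(0.85 f'_c b_f) = 126.6/(0.85 × 6 × 32) = 0.776 in.
Since a = 0.776 ≤ h_f = 5.6 in, the stress block lies entirely in the flange; analyse as a rectangular beam of width b_f.
M_n = T(d − a/2) = 126.6 × (26.7 − 0.388) = 3331.1 kip·in.
M_n = 3331.1/12 = 277.59 kip·ft.

M_n ≈ 278 kip·ft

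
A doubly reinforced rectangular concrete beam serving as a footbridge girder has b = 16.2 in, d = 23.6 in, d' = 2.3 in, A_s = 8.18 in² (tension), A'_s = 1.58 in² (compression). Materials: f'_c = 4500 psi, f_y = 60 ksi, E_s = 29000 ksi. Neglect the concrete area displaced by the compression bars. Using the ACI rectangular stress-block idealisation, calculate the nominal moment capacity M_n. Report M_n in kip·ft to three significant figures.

Assume both steels yield.
a = (A_s − A'_s) f_y/(0.85 f'_c b) = (8.18 − 1.58) × 60/(0.85 × 4.5 × 16.2) = 6.391 in.
c = a/β₁ = 6.391/0.825 = 7.747 in; ε'_s = 0.003(c − d')/c = 0.0021 ≥ ε_y = 0.0021, so the compression steel yields.
M_n = (A_s − A'_s) f_y (d − a/2) + A'_s f_y (d − d') = 396 × (23.6 − 3.1955) + 94.8 × (23.6 − 2.3) = 8080.2 + 2019.2 = 10099.4 kip·in = 10099.4/12 = 841.62 kip·ft.

M_n ≈ 842 kip·ft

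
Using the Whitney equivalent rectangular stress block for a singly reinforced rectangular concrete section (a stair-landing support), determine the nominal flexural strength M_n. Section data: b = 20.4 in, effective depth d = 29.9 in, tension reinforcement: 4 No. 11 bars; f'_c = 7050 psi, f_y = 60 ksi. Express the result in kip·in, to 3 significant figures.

M_n ≈ 10600 kip·in

A_s = 4 × 1.56 = 6.24 in².
T = A_s f_y = 6.24 × 60 = 374.4 kips.
a = T/(0.85 f'_c b) = 374.4/(0.85 × 7.05 × 20.4) = 3.063 in.
M_n = T(d − a/2) = 374.4 × (29.9 − 1.5315) = 10621.2 kip·in.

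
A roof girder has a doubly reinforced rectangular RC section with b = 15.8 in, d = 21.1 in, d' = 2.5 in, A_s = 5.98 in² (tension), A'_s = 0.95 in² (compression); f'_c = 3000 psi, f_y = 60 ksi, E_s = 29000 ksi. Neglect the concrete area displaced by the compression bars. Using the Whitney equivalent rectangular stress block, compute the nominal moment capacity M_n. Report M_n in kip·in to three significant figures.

M_n ≈ 6300 kip·in

Assume both steels yield.
a = (A_s − A'_s) f_y/(0.85 f'_c b) = (5.98 − 0.95) × 60/(0.85 × 3 × 15.8) = 7.491 in.
c = a/β₁ = 7.491/0.85 = 8.813 in; ε'_s = 0.003(c − d')/c = 0.0021 ≥ ε_y = 0.0021, so the compression steel yields.
M_n = (A_s − A'_s) f_y (d − a/2) + A'_s f_y (d − d') = 301.8 × (21.1 − 3.7455) + 57 × (21.1 − 2.5) = 5237.6 + 1060.2 = 6297.8 kip·in.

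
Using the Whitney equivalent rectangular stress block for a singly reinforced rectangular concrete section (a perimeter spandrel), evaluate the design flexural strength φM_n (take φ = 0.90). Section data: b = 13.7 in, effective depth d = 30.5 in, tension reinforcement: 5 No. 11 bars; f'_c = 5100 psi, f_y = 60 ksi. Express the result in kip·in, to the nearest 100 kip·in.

A_s = 5 × 1.56 = 7.8 in².
T = A_s f_y = 7.8 × 60 = 468 kips.
a = T/(0.85 f'_c b) = 468/(0.85 × 5.1 × 13.7) = 7.880 in.
M_n = T(d − a/2) = 468 × (30.5 − 3.94) = 12430.1 kip·in.
φM_n = 0.90 × 12430.1 = 11187.1 kip·in.

φM_n ≈ 11200 kip·in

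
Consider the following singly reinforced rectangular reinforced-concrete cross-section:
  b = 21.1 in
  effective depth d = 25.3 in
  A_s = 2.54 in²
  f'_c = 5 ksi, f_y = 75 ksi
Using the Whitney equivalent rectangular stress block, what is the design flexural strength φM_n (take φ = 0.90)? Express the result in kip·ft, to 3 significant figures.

T = A_s f_y = 2.54 × 75 = 190.5 kips.
a = T/(0.85 f'_c b) = 190.5/(0.85 × 5 × 21.1) = 2.124 in.
M_n = T(d − a/2) = 190.5 × (25.3 − 1.062) = 4617.3 kip·in = 4617.3/12 = 384.78 kip·ft.
φM_n = 0.90 × 384.78 = 346.30 kip·ft.

φM_n ≈ 346 kip·ft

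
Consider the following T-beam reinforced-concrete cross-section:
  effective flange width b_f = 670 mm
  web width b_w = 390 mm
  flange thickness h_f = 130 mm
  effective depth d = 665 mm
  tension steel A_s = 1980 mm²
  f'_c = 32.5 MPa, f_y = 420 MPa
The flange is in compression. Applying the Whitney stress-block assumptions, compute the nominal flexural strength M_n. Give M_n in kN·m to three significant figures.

Tension: T = A_s f_y = 1980 × 420 = 831600 N.
Try a within the flange: a = T/(0.85 f'_c b_f) = 831600/(0.85 × 32.5 × 670) = 44.93 mm.
Since a = 44.93 ≤ h_f = 130 mm, the stress block lies entirely in the flange; analyse as a rectangular beam of width b_f.
M_n = T(d − a/2) = 831600 × (665 − 22.465) = 534.33 × 10⁶ N·mm.
M_n = 534.33 kN·m.

M_n ≈ 534 kN·m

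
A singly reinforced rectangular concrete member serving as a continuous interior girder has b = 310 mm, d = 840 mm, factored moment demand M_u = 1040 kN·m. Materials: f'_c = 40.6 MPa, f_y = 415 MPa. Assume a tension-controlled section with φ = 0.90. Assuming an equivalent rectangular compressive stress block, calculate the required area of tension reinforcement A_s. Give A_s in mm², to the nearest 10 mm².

A_s ≈ 3620 mm²

M_n = M_u/φ = 1040/0.90 = 1155.56 kN·m.
With M_n = 0.85 f'_c a b (d − a/2), solve the quadratic for a:
a = d − √(d² − 2M_n/(0.85 f'_c b)) = 840 − √(840² − 2 × 1155.56×10⁶/(0.85 × 40.6 × 310)) = 140.31 mm.
A_s = 0.85 f'_c a b / f_y = 0.85 × 40.6 × 140.31 × 310 / 415 = 3617.0 mm².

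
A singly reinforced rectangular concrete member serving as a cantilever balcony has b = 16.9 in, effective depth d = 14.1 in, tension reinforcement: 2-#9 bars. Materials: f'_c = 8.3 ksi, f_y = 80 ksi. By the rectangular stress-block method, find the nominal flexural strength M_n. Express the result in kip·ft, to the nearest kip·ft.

A_s = 2 × 1 = 2 in².
T = A_s f_y = 2 × 80 = 160 kips.
a = T/(0.85 f'_c b) = 160/(0.85 × 8.3 × 16.9) = 1.342 in.
M_n = T(d − a/2) = 160 × (14.1 − 0.671) = 2148.6 kip·in = 2148.6/12 = 179.05 kip·ft.

M_n ≈ 179 kip·ft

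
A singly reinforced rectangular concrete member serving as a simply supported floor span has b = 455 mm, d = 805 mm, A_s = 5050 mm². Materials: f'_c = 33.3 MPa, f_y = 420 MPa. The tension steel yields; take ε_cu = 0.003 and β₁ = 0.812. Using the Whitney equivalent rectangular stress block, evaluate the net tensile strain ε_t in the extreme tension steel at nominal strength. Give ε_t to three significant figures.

a = A_s f_y/(0.85 f'_c b) = 164.69 mm.
β₁ = 0.812, so c = a/β₁ = 164.69/0.812 = 202.82 mm.
From the linear strain diagram with ε_cu = 0.003: ε_t = 0.003 (d − c)/c = 0.003 × (805 − 202.82)/202.82 = 0.00891.
Since ε_t ≥ 0.005, the section is tension-controlled.

ε_t ≈ 0.00891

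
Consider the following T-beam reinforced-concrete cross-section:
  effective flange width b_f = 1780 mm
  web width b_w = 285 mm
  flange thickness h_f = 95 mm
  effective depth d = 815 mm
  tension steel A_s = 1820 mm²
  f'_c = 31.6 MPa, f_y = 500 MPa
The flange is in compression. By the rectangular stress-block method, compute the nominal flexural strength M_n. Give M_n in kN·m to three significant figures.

Tension: T = A_s f_y = 1820 × 500 = 910000 N.
Try a within the flange: a = T/(0.85 f'_c b_f) = 910000/(0.85 × 31.6 × 1780) = 19.03 mm.
Since a = 19.03 ≤ h_f = 95 mm, the stress block lies entirely in the flange; analyse as a rectangular beam of width b_f.
M_n = T(d − a/2) = 910000 × (815 − 9.515) = 732.99 × 10⁶ N·mm.
M_n = 732.99 kN·m.

M_n ≈ 733 kN·m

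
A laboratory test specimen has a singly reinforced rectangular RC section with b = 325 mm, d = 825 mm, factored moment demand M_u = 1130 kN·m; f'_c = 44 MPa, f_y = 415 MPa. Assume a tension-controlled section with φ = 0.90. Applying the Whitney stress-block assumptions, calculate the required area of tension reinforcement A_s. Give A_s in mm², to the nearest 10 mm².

A_s ≈ 4000 mm²

M_n = M_u/φ = 1130/0.90 = 1255.56 kN·m.
With M_n = 0.85 f'_c a b (d − a/2), solve the quadratic for a:
a = d − √(d² − 2M_n/(0.85 f'_c b)) = 825 − √(825² − 2 × 1255.56×10⁶/(0.85 × 44 × 325)) = 136.50 mm.
A_s = 0.85 f'_c a b / f_y = 0.85 × 44 × 136.50 × 325 / 415 = 3998.0 mm².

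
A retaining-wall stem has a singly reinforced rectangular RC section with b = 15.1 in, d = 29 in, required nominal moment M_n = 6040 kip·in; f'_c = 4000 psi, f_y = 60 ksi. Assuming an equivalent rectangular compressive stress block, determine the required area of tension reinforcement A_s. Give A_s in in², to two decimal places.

From M_n = 0.85 f'_c a b (d − a/2):
a = d − √(d² − 2M_n/(0.85 f'_c b)) = 29 − √(29² − 2 × 6040/(0.85 × 4 × 15.1)) = 4.389 in.
A_s = 0.85 f'_c a b / f_y = 0.85 × 4 × 4.389 × 15.1 / 60 = 3.756 in².

A_s ≈ 3.76 in²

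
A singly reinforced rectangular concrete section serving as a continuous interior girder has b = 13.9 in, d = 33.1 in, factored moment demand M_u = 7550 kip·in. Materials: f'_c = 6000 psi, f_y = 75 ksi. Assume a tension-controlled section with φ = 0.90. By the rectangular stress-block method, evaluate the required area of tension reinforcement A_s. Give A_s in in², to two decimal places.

M_n = M_u/φ = 7550/0.90 = 8388.89 kip·in.
From M_n = 0.85 f'_c a b (d − a/2):
a = d − √(d² − 2M_n/(0.85 f'_c b)) = 33.1 − √(33.1² − 2 × 8388.89/(0.85 × 6 × 13.9)) = 3.792 in.
A_s = 0.85 f'_c a b / f_y = 0.85 × 6 × 3.792 × 13.9 / 75 = 3.584 in².

A_s ≈ 3.58 in²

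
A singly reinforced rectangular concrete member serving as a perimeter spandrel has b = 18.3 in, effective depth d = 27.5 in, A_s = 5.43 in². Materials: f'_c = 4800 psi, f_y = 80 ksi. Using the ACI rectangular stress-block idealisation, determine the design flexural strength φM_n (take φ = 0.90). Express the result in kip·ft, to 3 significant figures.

T = A_s f_y = 5.43 × 80 = 434.4 kips.
a = T/(0.85 f'_c b) = 434.4/(0.85 × 4.8 × 18.3) = 5.818 in.
M_n = T(d − a/2) = 434.4 × (27.5 − 2.909) = 10682.3 kip·in = 10682.3/12 = 890.19 kip·ft.
φM_n = 0.90 × 890.19 = 801.17 kip·ft.

φM_n ≈ 801 kip·ft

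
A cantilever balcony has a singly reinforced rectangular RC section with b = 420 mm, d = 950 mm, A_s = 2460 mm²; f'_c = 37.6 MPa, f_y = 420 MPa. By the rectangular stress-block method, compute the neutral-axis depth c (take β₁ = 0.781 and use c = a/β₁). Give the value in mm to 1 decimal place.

c ≈ 98.6 mm

T = A_s f_y = 2460 × 420 = 1033200 N = 1033.2 kN.
Setting C = 0.85 f'_c a b equal to T: a = 1033200/(0.85 × 37.6 × 420) = 76.971 mm.
With β₁ = 0.781, c = a/β₁ = 76.971/0.781 = 98.6 mm.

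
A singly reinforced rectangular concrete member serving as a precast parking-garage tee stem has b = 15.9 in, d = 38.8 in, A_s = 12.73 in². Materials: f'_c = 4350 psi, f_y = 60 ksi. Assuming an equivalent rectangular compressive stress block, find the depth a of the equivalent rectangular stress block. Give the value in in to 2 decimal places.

T = A_s f_y = 12.73 × 60 = 763.8 kips.
a = T/(0.85 f'_c b) = 763.8/(0.85 × 4.35 × 15.9) = 12.99 in.

a ≈ 12.99 in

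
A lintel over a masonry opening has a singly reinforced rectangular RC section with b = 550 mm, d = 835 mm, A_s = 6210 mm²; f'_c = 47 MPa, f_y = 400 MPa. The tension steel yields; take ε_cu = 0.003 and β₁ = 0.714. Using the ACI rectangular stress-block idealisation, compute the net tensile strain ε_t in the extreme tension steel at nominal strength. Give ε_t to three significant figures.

ε_t ≈ 0.0128

a = A_s f_y/(0.85 f'_c b) = 113.05 mm.
β₁ = 0.714, so c = a/β₁ = 113.05/0.714 = 158.33 mm.
From the linear strain diagram with ε_cu = 0.003: ε_t = 0.003 (d − c)/c = 0.003 × (835 − 158.33)/158.33 = 0.0128.
Since ε_t ≥ 0.005, the section is tension-controlled.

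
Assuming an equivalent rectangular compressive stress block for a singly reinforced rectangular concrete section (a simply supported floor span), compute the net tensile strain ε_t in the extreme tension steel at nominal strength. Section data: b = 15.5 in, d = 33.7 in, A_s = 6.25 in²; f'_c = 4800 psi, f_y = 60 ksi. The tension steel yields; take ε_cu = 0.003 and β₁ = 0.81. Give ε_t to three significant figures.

ε_t ≈ 0.0108

a = A_s f_y/(0.85 f'_c b) = 5.930 in.
β₁ = 0.81, so c = a/β₁ = 5.930/0.81 = 7.321 in.
From the linear strain diagram with ε_cu = 0.003: ε_t = 0.003 (d − c)/c = 0.003 × (33.7 − 7.321)/7.321 = 0.0108.
Since ε_t ≥ 0.005, the section is tension-controlled.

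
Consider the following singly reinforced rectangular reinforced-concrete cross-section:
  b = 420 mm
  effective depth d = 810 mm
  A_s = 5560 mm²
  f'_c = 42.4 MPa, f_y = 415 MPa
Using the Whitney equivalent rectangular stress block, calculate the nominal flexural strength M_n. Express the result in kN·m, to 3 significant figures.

M_n ≈ 1690 kN·m

T = A_s f_y = 5560 × 415 = 2307400 N = 2307.4 kN.
From C = T: a = T/(0.85 f'_c b) = 2307400/(0.85 × 42.4 × 420) = 152.44 mm.
M_n = T(d − a/2) = 2307.4 kN × (810 − 76.22) mm = 1693.12 kN·m.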